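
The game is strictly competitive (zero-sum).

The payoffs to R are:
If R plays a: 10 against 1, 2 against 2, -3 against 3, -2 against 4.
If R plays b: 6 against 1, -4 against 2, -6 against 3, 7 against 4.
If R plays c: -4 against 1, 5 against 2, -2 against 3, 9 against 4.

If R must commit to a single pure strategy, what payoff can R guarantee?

The worst-case payoff for each row is a: -3, b: -6, c: -4.
The best of these is -3.

-3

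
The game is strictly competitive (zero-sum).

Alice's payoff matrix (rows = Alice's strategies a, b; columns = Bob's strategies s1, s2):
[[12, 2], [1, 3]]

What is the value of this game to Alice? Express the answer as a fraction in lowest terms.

17/6

Row minima are 2 and 1, so Alice's maximin is 2; column maxima are 12 and 3, so Bob's minimax is 3. These differ, so the equilibrium is in mixed strategies.
Let Alice play a with probability p. Bob is indifferent when 12p + (1−p) = 2p + 3(1−p), giving p = 1/6.
Let Bob play s1 with probability q. Alice is indifferent when 12q + 2(1−q) = q + 3(1−q), giving q = 1/12.
The value is 12·(1/12) + (2)·(11/12) = 17/6.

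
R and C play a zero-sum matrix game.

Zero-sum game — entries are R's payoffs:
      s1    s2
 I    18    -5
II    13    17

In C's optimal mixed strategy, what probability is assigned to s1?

Row minima are -5 and 13, so R's maximin is 13; column maxima are 18 and 17, so C's minimax is 17. These differ, so the equilibrium is in mixed strategies.
Let C play s1 with probability q. R is indifferent when 18q − 5(1−q) = 13q + 17(1−q), giving q = 22/27.

22/27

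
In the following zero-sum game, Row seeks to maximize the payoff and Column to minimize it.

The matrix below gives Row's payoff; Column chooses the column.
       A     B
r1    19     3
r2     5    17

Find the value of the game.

Row minima are 3 and 5, so Row's maximin is 5; column maxima are 19 and 17, so Column's minimax is 17. These differ, so the equilibrium is in mixed strategies.
Let Row play r1 with probability p. Column is indifferent when 19p + 5(1−p) = 3p + 17(1−p), giving p = 3/7.
Let Column play A with probability q. Row is indifferent when 19q + 3(1−q) = 5q + 17(1−q), giving q = 1/2.
The value is 19·(1/2) + (3)·(1/2) = 11.

11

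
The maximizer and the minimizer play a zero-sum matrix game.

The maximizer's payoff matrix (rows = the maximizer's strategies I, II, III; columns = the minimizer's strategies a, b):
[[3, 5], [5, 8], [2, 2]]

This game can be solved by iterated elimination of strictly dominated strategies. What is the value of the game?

Row I is strictly dominated by row II (5>3, 8>5); eliminate I.
Row III is strictly dominated by row II (5>2, 8>2); eliminate III.
Column b is strictly dominated by a for the minimizer (5<8); eliminate b.
Only (II, a) remains, with payoff 5.

5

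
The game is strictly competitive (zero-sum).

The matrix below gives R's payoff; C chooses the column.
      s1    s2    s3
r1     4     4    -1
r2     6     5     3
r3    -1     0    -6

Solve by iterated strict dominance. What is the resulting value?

3

Column s2 is strictly dominated by s3 for C (-1<4, 3<5, -6<0); eliminate s2.
Row r1 is strictly dominated by row r2 (6>4, 3>-1); eliminate r1.
Column s1 is strictly dominated by s3 for C (3<6, -6<-1); eliminate s1.
Row r3 is strictly dominated by row r2 (3>-6); eliminate r3.
Only (r2, s3) remains, with payoff 3.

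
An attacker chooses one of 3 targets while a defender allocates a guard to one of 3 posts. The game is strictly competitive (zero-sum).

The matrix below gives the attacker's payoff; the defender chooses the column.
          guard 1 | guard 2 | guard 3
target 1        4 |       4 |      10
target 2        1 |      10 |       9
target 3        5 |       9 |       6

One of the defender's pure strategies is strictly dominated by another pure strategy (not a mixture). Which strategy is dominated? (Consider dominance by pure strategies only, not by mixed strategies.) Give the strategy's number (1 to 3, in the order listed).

3

The defender prefers columns that give the attacker less. Compare guard 3 with guard 1: 4 < 10, 1 < 9, 5 < 6.
So guard 1 strictly dominates guard 3 for the defender; guard 3 is strictly dominated.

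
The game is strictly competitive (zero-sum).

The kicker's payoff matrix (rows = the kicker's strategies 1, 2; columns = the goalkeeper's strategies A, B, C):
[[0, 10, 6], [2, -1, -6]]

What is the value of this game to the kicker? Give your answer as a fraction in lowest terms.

Column B is strictly dominated by C for the goalkeeper (it gives the kicker more in every row).
The remaining 2×2 game on (1, 2) × (A, C) has no saddle point. Let the kicker play 1 with probability p; indifference gives 2(1−p) = 6p − 6(1−p), so p = 4/7.
Similarly the goalkeeper's optimal q on A is 6/7, and the value is 0·(6/7) + (6)·(1/7) = 6/7.

6/7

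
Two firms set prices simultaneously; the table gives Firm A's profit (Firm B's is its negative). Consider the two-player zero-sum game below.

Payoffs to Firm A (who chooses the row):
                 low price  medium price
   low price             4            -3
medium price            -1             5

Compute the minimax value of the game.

Row minima are -3 and -1, so Firm A's maximin is -1; column maxima are 4 and 5, so Firm B's minimax is 4. These differ, so the equilibrium is in mixed strategies.
Let Firm A play low price with probability p. Firm B is indifferent when 4p − (1−p) = −3p + 5(1−p), giving p = 6/13.
Let Firm B play low price with probability q. Firm A is indifferent when 4q − 3(1−q) = −q + 5(1−q), giving q = 8/13.
The value is 4·(8/13) + (-3)·(5/13) = 17/13.

17/13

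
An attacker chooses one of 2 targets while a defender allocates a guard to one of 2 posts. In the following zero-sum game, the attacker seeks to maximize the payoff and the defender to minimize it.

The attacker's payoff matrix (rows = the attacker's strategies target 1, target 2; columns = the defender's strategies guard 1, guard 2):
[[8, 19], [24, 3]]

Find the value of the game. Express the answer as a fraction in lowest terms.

27/2

Row minima are 8 and 3, so the attacker's maximin is 8; column maxima are 24 and 19, so the defender's minimax is 19. These differ, so the equilibrium is in mixed strategies.
Let the attacker play target 1 with probability p. The defender is indifferent when 8p + 24(1−p) = 19p + 3(1−p), giving p = 21/32.
Let the defender play guard 1 with probability q. The attacker is indifferent when 8q + 19(1−q) = 24q + 3(1−q), giving q = 1/2.
The value is 8·(1/2) + (19)·(1/2) = 27/2.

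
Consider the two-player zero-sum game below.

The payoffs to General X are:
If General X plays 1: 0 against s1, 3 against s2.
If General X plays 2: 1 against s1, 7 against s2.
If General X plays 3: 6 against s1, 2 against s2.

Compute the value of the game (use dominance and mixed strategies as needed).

Row 1 is strictly dominated by row 2, so General X never plays it.
The remaining 2×2 game on (2, 3) × (s1, s2) has no saddle point. Let General X play 2 with probability p; indifference gives p + 6(1−p) = 7p + 2(1−p), so p = 2/5.
Similarly General Y's optimal q on s1 is 1/2, and the value is 1·(1/2) + (7)·(1/2) = 4.

4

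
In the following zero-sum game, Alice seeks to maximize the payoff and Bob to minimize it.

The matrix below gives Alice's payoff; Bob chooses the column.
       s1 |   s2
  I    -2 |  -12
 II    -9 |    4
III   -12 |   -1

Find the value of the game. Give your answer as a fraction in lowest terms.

-116/23

Row III is strictly dominated by row II, so Alice never plays it.
The remaining 2×2 game on (I, II) × (s1, s2) has no saddle point. Let Alice play I with probability p; indifference gives −2p − 9(1−p) = −12p + 4(1−p), so p = 13/23.
Similarly Bob's optimal q on s1 is 16/23, and the value is -2·(16/23) + (-12)·(7/23) = -116/23.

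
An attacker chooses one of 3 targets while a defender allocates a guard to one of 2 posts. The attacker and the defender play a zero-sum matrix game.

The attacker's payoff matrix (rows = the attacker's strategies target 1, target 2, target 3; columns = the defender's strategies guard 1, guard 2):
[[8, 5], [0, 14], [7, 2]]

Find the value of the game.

Row target 3 is strictly dominated by row target 1, so the attacker never plays it.
The remaining 2×2 game on (target 1, target 2) × (guard 1, guard 2) has no saddle point. Let the attacker play target 1 with probability p; indifference gives 8p = 5p + 14(1−p), so p = 14/17.
Similarly the defender's optimal q on guard 1 is 9/17, and the value is 8·(9/17) + (5)·(8/17) = 112/17.

112/17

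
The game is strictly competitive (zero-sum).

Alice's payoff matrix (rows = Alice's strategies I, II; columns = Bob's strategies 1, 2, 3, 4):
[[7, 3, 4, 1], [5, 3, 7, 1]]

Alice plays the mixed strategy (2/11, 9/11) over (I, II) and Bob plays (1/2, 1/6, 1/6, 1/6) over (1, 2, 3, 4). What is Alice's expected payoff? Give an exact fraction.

146/33

Against (1/2, 1/6, 1/6, 1/6), each row's expected payoff is I: 29/6; II: 13/3.
Taking the (2/11, 9/11)-weighted average: (2/11)·(29/6) + (9/11)·(13/3) = 146/33.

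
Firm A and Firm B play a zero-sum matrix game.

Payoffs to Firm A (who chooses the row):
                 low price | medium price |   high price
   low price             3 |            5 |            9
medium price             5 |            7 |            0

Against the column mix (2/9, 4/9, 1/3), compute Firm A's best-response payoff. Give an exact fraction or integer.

low price: (3)·(2/9) + (5)·(4/9) + (9)·(1/3) = 53/9.
medium price: (5)·(2/9) + (7)·(4/9) + (0)·(1/3) = 38/9.
The best pure response is low price with expected payoff 53/9.

53/9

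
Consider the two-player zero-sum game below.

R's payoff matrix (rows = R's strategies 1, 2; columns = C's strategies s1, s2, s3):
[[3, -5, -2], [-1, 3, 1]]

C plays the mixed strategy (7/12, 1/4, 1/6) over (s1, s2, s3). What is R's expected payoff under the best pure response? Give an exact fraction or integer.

1: (3)·(7/12) + (-5)·(1/4) + (-2)·(1/6) = 1/6.
2: (-1)·(7/12) + (3)·(1/4) + (1)·(1/6) = 1/3.
The best pure response is 2 with expected payoff 1/3.

1/3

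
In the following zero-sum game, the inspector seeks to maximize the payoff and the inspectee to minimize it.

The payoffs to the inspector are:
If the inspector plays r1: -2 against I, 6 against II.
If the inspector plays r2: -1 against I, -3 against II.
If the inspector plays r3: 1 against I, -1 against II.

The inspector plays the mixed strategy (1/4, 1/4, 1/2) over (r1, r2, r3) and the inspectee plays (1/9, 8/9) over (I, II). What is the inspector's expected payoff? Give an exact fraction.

7/36

Against (1/9, 8/9), each row's expected payoff is r1: 46/9; r2: -25/9; r3: -7/9.
Taking the (1/4, 1/4, 1/2)-weighted average: (1/4)·(46/9) + (1/4)·(-25/9) + (1/2)·(-7/9) = 7/36.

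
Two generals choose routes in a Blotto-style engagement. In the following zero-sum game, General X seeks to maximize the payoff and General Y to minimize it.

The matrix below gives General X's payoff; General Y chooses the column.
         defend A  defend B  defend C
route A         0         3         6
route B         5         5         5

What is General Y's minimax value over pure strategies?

The worst case (largest entry) in each column is defend A: 5, defend B: 5, defend C: 6.
The best (smallest) of these is 5.

5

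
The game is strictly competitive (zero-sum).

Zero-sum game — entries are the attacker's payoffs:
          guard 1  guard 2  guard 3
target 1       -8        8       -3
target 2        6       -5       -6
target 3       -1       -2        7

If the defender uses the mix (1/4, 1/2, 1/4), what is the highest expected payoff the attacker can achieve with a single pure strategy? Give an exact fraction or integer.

5/4

target 1: (-8)·(1/4) + (8)·(1/2) + (-3)·(1/4) = 5/4.
target 2: (6)·(1/4) + (-5)·(1/2) + (-6)·(1/4) = -5/2.
target 3: (-1)·(1/4) + (-2)·(1/2) + (7)·(1/4) = 1/2.
The best pure response is target 1 with expected payoff 5/4.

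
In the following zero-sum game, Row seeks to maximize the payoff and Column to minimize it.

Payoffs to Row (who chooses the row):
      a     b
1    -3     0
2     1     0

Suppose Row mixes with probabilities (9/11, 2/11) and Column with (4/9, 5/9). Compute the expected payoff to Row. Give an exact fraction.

Against (4/9, 5/9), each row's expected payoff is 1: -4/3; 2: 4/9.
Taking the (9/11, 2/11)-weighted average: (9/11)·(-4/3) + (2/11)·(4/9) = -100/99.

-100/99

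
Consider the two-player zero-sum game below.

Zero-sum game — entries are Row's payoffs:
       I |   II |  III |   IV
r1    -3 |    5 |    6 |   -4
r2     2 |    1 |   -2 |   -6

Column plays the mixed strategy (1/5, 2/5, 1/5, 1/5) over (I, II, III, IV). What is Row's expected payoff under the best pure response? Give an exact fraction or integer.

r1: (-3)·(1/5) + (5)·(2/5) + (6)·(1/5) + (-4)·(1/5) = 9/5.
r2: (2)·(1/5) + (1)·(2/5) + (-2)·(1/5) + (-6)·(1/5) = -4/5.
The best pure response is r1 with expected payoff 9/5.

9/5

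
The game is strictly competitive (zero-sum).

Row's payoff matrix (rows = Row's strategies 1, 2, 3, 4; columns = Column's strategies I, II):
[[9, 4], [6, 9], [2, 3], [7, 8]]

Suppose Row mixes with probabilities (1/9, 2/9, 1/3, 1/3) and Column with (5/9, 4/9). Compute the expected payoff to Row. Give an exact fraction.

Against (5/9, 4/9), each row's expected payoff is 1: 61/9; 2: 22/3; 3: 22/9; 4: 67/9.
Taking the (1/9, 2/9, 1/3, 1/3)-weighted average: (1/9)·(61/9) + (2/9)·(22/3) + (1/3)·(22/9) + (1/3)·(67/9) = 460/81.

460/81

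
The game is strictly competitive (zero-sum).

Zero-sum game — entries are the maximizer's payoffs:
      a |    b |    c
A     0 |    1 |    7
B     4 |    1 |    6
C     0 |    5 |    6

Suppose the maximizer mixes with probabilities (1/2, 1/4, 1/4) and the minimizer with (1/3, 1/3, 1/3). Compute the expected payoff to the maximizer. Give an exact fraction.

Against (1/3, 1/3, 1/3), each row's expected payoff is A: 8/3; B: 11/3; C: 11/3.
Taking the (1/2, 1/4, 1/4)-weighted average: (1/2)·(8/3) + (1/4)·(11/3) + (1/4)·(11/3) = 19/6.

19/6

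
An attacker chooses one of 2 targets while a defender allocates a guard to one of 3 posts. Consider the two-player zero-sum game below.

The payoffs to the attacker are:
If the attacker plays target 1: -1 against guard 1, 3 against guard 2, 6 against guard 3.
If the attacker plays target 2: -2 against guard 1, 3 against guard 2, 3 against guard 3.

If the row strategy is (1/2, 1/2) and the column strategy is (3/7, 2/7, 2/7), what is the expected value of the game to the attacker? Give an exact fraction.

Against (3/7, 2/7, 2/7), each row's expected payoff is target 1: 15/7; target 2: 6/7.
Taking the (1/2, 1/2)-weighted average: (1/2)·(15/7) + (1/2)·(6/7) = 3/2.

3/2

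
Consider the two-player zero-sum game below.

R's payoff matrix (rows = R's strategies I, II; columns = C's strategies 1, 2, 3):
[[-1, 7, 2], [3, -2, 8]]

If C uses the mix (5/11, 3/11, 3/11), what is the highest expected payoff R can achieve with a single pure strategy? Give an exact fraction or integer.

3

I: (-1)·(5/11) + (7)·(3/11) + (2)·(3/11) = 2.
II: (3)·(5/11) + (-2)·(3/11) + (8)·(3/11) = 3.
The best pure response is II with expected payoff 3.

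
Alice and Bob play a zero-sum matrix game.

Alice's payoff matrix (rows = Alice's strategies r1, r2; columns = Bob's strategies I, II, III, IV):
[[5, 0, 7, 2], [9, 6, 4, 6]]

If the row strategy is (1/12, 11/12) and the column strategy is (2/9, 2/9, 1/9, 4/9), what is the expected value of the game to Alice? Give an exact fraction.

Against (2/9, 2/9, 1/9, 4/9), each row's expected payoff is r1: 25/9; r2: 58/9.
Taking the (1/12, 11/12)-weighted average: (1/12)·(25/9) + (11/12)·(58/9) = 221/36.

221/36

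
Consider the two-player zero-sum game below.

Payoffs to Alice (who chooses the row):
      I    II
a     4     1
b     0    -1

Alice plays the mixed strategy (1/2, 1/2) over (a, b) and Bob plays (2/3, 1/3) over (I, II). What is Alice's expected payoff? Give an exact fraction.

Against (2/3, 1/3), each row's expected payoff is a: 3; b: -1/3.
Taking the (1/2, 1/2)-weighted average: (1/2)·(3) + (1/2)·(-1/3) = 4/3.

4/3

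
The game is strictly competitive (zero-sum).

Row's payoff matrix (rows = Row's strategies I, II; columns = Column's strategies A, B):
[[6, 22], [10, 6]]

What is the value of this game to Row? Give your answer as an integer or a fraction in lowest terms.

46/5

Row minima are 6 and 6, so Row's maximin is 6; column maxima are 10 and 22, so Column's minimax is 10. These differ, so the equilibrium is in mixed strategies.
Let Row play I with probability p. Column is indifferent when 6p + 10(1−p) = 22p + 6(1−p), giving p = 1/5.
Let Column play A with probability q. Row is indifferent when 6q + 22(1−q) = 10q + 6(1−q), giving q = 4/5.
The value is 6·(4/5) + (22)·(1/5) = 46/5.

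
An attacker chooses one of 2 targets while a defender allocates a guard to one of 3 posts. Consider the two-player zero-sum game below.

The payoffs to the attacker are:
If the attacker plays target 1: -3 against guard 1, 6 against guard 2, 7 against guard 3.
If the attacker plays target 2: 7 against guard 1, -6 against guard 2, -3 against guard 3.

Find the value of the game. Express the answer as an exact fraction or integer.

12/11

Column guard 3 is strictly dominated by guard 2 for the defender (it gives the attacker more in every row).
The remaining 2×2 game on (target 1, target 2) × (guard 1, guard 2) has no saddle point. Let the attacker play target 1 with probability p; indifference gives −3p + 7(1−p) = 6p − 6(1−p), so p = 13/22.
Similarly the defender's optimal q on guard 1 is 6/11, and the value is -3·(6/11) + (6)·(5/11) = 12/11.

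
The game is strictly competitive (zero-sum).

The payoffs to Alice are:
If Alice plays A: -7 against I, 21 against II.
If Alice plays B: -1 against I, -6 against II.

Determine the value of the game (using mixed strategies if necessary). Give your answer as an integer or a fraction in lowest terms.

Row minima are -7 and -6, so Alice's maximin is -6; column maxima are -1 and 21, so Bob's minimax is -1. These differ, so the equilibrium is in mixed strategies.
Let Alice play A with probability p. Bob is indifferent when −7p − (1−p) = 21p − 6(1−p), giving p = 5/33.
Let Bob play I with probability q. Alice is indifferent when −7q + 21(1−q) = −q − 6(1−q), giving q = 9/11.
The value is -7·(9/11) + (21)·(2/11) = -21/11.

-21/11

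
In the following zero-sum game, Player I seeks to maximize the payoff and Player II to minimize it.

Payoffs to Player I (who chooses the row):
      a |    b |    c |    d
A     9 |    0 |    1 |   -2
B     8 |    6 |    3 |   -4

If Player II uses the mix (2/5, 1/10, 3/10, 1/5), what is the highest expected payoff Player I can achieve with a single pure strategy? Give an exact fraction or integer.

A: (9)·(2/5) + (0)·(1/10) + (1)·(3/10) + (-2)·(1/5) = 7/2.
B: (8)·(2/5) + (6)·(1/10) + (3)·(3/10) + (-4)·(1/5) = 39/10.
The best pure response is B with expected payoff 39/10.

39/10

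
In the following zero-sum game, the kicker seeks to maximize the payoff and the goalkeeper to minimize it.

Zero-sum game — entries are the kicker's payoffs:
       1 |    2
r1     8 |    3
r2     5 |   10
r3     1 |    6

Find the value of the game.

Row r3 is strictly dominated by row r2, so the kicker never plays it.
The remaining 2×2 game on (r1, r2) × (1, 2) has no saddle point. Let the kicker play r1 with probability p; indifference gives 8p + 5(1−p) = 3p + 10(1−p), so p = 1/2.
Similarly the goalkeeper's optimal q on 1 is 7/10, and the value is 8·(7/10) + (3)·(3/10) = 13/2.

13/2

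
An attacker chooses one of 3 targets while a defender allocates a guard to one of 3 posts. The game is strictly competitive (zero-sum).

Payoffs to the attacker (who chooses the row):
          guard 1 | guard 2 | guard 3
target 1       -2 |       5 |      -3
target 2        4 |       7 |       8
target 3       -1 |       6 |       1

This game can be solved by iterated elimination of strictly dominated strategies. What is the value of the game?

Column guard 2 is strictly dominated by guard 1 for the defender (-2<5, 4<7, -1<6); eliminate guard 2.
Row target 1 is strictly dominated by row target 2 (4>-2, 8>-3); eliminate target 1.
Row target 3 is strictly dominated by row target 2 (4>-1, 8>1); eliminate target 3.
Column guard 3 is strictly dominated by guard 1 for the defender (4<8); eliminate guard 3.
Only (target 2, guard 1) remains, with payoff 4.

4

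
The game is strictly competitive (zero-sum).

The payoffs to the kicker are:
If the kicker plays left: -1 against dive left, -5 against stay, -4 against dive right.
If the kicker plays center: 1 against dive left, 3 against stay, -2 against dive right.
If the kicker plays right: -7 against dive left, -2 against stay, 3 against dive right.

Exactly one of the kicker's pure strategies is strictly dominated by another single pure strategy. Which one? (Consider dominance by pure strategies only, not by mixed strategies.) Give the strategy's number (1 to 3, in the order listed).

Compare left with center: 1 > -1, 3 > -5, -2 > -4.
So center strictly dominates left for the kicker; left is strictly dominated.

1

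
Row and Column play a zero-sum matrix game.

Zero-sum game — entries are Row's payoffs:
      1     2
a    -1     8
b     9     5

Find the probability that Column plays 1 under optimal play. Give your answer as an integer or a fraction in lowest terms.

Row minima are -1 and 5, so Row's maximin is 5; column maxima are 9 and 8, so Column's minimax is 8. These differ, so the equilibrium is in mixed strategies.
Let Column play 1 with probability q. Row is indifferent when −q + 8(1−q) = 9q + 5(1−q), giving q = 3/13.

3/13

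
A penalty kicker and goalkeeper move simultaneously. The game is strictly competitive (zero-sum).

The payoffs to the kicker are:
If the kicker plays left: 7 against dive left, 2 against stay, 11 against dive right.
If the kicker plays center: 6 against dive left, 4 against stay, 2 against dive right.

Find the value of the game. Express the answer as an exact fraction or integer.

Column dive left is strictly dominated by stay for the goalkeeper (it gives the kicker more in every row).
The remaining 2×2 game on (left, center) × (stay, dive right) has no saddle point. Let the kicker play left with probability p; indifference gives 2p + 4(1−p) = 11p + 2(1−p), so p = 2/11.
Similarly the goalkeeper's optimal q on stay is 9/11, and the value is 2·(9/11) + (11)·(2/11) = 40/11.

40/11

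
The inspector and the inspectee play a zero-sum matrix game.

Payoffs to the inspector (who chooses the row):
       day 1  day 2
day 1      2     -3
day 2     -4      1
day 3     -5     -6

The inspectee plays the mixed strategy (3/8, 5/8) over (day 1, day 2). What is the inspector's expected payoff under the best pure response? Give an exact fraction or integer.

-7/8

day 1: (2)·(3/8) + (-3)·(5/8) = -9/8.
day 2: (-4)·(3/8) + (1)·(5/8) = -7/8.
day 3: (-5)·(3/8) + (-6)·(5/8) = -45/8.
The best pure response is day 2 with expected payoff -7/8.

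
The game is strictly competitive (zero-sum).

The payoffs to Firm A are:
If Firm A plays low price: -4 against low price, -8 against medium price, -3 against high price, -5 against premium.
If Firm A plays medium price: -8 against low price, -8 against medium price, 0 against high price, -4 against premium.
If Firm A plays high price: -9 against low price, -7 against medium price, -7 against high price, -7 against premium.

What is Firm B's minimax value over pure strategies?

-7

The worst case (largest entry) in each column is low price: -4, medium price: -7, high price: 0, premium: -4.
The best (smallest) of these is -7.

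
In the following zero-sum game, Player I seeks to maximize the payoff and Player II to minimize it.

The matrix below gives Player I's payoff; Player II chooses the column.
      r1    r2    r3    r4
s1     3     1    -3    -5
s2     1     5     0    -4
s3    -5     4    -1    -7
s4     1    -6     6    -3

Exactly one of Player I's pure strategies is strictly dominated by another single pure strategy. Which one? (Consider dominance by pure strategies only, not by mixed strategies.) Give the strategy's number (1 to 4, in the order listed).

3

Compare s3 with s2: 1 > -5, 5 > 4, 0 > -1, -4 > -7.
So s2 strictly dominates s3 for Player I; s3 is strictly dominated.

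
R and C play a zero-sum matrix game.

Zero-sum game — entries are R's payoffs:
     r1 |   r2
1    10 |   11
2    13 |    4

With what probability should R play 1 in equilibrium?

9/10

Row minima are 10 and 4, so R's maximin is 10; column maxima are 13 and 11, so C's minimax is 11. These differ, so the equilibrium is in mixed strategies.
Let R play 1 with probability p. C is indifferent when 10p + 13(1−p) = 11p + 4(1−p), giving p = 9/10.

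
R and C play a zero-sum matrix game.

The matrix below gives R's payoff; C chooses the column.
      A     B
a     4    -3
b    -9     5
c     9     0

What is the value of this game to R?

45/23

Row a is strictly dominated by row c, so R never plays it.
The remaining 2×2 game on (b, c) × (A, B) has no saddle point. Let R play b with probability p; indifference gives −9p + 9(1−p) = 5p, so p = 9/23.
Similarly C's optimal q on A is 5/23, and the value is -9·(5/23) + (5)·(18/23) = 45/23.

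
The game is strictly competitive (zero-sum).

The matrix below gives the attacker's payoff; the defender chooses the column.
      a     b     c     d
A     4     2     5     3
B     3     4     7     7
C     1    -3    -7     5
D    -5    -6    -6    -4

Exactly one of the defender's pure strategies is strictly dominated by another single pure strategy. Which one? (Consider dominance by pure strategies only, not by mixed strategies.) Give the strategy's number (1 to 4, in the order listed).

4

The defender prefers columns that give the attacker less. Compare d with b: 2 < 3, 4 < 7, -3 < 5, -6 < -4.
So b strictly dominates d for the defender; d is strictly dominated.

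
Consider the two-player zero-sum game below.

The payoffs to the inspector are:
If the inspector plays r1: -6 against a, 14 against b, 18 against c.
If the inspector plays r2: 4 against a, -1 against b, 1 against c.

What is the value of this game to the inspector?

Column c is strictly dominated by b for the inspectee (it gives the inspector more in every row).
The remaining 2×2 game on (r1, r2) × (a, b) has no saddle point. Let the inspector play r1 with probability p; indifference gives −6p + 4(1−p) = 14p − (1−p), so p = 1/5.
Similarly the inspectee's optimal q on a is 3/5, and the value is -6·(3/5) + (14)·(2/5) = 2.

2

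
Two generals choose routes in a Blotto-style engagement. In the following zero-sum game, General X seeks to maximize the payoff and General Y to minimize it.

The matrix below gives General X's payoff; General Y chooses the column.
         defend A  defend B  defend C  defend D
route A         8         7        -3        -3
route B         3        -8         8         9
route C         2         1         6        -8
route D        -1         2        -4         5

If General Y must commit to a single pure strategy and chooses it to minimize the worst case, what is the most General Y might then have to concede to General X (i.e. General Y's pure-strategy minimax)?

7

The worst case (largest entry) in each column is defend A: 8, defend B: 7, defend C: 8, defend D: 9.
The best (smallest) of these is 7.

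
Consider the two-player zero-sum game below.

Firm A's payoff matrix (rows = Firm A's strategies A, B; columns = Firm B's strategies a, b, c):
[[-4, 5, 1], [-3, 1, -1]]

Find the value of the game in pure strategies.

Row minima: -4, -3 → Firm A's maximin is -3.
Column maxima: -3, 5, 1 → Firm B's minimax is -3.
They coincide at (B, a), so the value is -3.

-3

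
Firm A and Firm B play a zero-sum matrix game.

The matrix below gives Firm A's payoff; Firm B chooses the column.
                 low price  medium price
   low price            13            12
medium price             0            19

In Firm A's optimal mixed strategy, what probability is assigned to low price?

Row minima are 12 and 0, so Firm A's maximin is 12; column maxima are 13 and 19, so Firm B's minimax is 13. These differ, so the equilibrium is in mixed strategies.
Let Firm A play low price with probability p. Firm B is indifferent when 13p = 12p + 19(1−p), giving p = 19/20.

19/20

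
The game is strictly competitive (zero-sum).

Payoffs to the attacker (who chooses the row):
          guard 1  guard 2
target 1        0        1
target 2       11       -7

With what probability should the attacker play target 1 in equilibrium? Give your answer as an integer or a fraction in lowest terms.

Row minima are 0 and -7, so the attacker's maximin is 0; column maxima are 11 and 1, so the defender's minimax is 1. These differ, so the equilibrium is in mixed strategies.
Let the attacker play target 1 with probability p. The defender is indifferent when 11(1−p) = p − 7(1−p), giving p = 18/19.

18/19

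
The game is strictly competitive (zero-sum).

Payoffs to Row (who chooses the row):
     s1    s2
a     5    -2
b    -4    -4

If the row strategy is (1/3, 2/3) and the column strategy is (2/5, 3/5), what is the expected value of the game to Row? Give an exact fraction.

-12/5

Against (2/5, 3/5), each row's expected payoff is a: 4/5; b: -4.
Taking the (1/3, 2/3)-weighted average: (1/3)·(4/5) + (2/3)·(-4) = -12/5.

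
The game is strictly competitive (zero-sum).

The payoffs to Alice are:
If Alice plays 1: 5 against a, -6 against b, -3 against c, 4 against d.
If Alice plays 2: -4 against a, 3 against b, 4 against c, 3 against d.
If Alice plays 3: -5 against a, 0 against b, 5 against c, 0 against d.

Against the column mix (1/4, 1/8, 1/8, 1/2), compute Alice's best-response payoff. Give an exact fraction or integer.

1: (5)·(1/4) + (-6)·(1/8) + (-3)·(1/8) + (4)·(1/2) = 17/8.
2: (-4)·(1/4) + (3)·(1/8) + (4)·(1/8) + (3)·(1/2) = 11/8.
3: (-5)·(1/4) + (0)·(1/8) + (5)·(1/8) + (0)·(1/2) = -5/8.
The best pure response is 1 with expected payoff 17/8.

17/8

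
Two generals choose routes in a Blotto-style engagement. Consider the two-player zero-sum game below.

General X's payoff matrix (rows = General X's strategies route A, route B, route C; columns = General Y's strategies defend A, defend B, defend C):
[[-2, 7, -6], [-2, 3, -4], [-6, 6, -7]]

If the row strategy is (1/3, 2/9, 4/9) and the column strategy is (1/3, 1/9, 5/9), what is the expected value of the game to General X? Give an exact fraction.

Against (1/3, 1/9, 5/9), each row's expected payoff is route A: -29/9; route B: -23/9; route C: -47/9.
Taking the (1/3, 2/9, 4/9)-weighted average: (1/3)·(-29/9) + (2/9)·(-23/9) + (4/9)·(-47/9) = -107/27.

-107/27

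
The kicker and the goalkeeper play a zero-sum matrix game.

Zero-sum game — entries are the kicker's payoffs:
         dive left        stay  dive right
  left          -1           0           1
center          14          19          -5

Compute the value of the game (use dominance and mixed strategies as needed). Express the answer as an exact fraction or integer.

Column stay is strictly dominated by dive left for the goalkeeper (it gives the kicker more in every row).
The remaining 2×2 game on (left, center) × (dive left, dive right) has no saddle point. Let the kicker play left with probability p; indifference gives −p + 14(1−p) = p − 5(1−p), so p = 19/21.
Similarly the goalkeeper's optimal q on dive left is 2/7, and the value is -1·(2/7) + (1)·(5/7) = 3/7.

3/7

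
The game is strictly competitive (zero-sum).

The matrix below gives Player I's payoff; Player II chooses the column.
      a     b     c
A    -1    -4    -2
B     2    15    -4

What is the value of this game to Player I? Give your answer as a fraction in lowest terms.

-46/21

Column a is strictly dominated by c for Player II (it gives Player I more in every row).
The remaining 2×2 game on (A, B) × (b, c) has no saddle point. Let Player I play A with probability p; indifference gives −4p + 15(1−p) = −2p − 4(1−p), so p = 19/21.
Similarly Player II's optimal q on b is 2/21, and the value is -4·(2/21) + (-2)·(19/21) = -46/21.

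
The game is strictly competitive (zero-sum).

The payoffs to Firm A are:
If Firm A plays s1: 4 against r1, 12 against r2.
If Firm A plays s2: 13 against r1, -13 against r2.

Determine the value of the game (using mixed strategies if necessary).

Row minima are 4 and -13, so Firm A's maximin is 4; column maxima are 13 and 12, so Firm B's minimax is 12. These differ, so the equilibrium is in mixed strategies.
Let Firm A play s1 with probability p. Firm B is indifferent when 4p + 13(1−p) = 12p − 13(1−p), giving p = 13/17.
Let Firm B play r1 with probability q. Firm A is indifferent when 4q + 12(1−q) = 13q − 13(1−q), giving q = 25/34.
The value is 4·(25/34) + (12)·(9/34) = 104/17.

104/17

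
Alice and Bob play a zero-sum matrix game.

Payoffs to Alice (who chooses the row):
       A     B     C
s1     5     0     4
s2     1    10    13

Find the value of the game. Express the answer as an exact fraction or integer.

25/7

Column C is strictly dominated by B for Bob (it gives Alice more in every row).
The remaining 2×2 game on (s1, s2) × (A, B) has no saddle point. Let Alice play s1 with probability p; indifference gives 5p + (1−p) = 10(1−p), so p = 9/14.
Similarly Bob's optimal q on A is 5/7, and the value is 5·(5/7) + (0)·(2/7) = 25/7.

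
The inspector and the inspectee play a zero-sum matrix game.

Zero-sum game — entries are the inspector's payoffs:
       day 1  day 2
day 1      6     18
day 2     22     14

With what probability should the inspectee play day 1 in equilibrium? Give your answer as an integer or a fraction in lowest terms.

Row minima are 6 and 14, so the inspector's maximin is 14; column maxima are 22 and 18, so the inspectee's minimax is 18. These differ, so the equilibrium is in mixed strategies.
Let the inspectee play day 1 with probability q. The inspector is indifferent when 6q + 18(1−q) = 22q + 14(1−q), giving q = 1/5.

1/5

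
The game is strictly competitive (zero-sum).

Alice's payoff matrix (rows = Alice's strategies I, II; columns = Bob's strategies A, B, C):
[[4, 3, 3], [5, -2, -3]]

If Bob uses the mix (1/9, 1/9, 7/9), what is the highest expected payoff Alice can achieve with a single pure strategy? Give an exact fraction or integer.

28/9

I: (4)·(1/9) + (3)·(1/9) + (3)·(7/9) = 28/9.
II: (5)·(1/9) + (-2)·(1/9) + (-3)·(7/9) = -2.
The best pure response is I with expected payoff 28/9.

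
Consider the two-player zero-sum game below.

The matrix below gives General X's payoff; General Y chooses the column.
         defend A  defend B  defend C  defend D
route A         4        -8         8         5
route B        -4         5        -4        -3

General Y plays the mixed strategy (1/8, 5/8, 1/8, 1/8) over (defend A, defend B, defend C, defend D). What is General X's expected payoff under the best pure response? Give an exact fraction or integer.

7/4

route A: (4)·(1/8) + (-8)·(5/8) + (8)·(1/8) + (5)·(1/8) = -23/8.
route B: (-4)·(1/8) + (5)·(5/8) + (-4)·(1/8) + (-3)·(1/8) = 7/4.
The best pure response is route B with expected payoff 7/4.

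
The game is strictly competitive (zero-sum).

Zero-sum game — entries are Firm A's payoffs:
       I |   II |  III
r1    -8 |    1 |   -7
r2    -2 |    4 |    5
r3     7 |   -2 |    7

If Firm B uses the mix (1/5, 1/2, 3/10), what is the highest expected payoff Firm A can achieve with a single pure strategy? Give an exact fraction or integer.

r1: (-8)·(1/5) + (1)·(1/2) + (-7)·(3/10) = -16/5.
r2: (-2)·(1/5) + (4)·(1/2) + (5)·(3/10) = 31/10.
r3: (7)·(1/5) + (-2)·(1/2) + (7)·(3/10) = 5/2.
The best pure response is r2 with expected payoff 31/10.

31/10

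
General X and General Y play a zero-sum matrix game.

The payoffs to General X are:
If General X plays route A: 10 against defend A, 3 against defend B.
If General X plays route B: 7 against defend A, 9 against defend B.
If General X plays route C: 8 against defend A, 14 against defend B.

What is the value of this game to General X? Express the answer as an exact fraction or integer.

Row route B is strictly dominated by row route C, so General X never plays it.
The remaining 2×2 game on (route A, route C) × (defend A, defend B) has no saddle point. Let General X play route A with probability p; indifference gives 10p + 8(1−p) = 3p + 14(1−p), so p = 6/13.
Similarly General Y's optimal q on defend A is 11/13, and the value is 10·(11/13) + (3)·(2/13) = 116/13.

116/13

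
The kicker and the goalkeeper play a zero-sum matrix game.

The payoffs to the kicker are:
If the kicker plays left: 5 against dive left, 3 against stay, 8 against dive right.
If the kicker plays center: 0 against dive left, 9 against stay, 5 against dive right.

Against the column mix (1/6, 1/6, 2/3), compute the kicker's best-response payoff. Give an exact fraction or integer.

left: (5)·(1/6) + (3)·(1/6) + (8)·(2/3) = 20/3.
center: (0)·(1/6) + (9)·(1/6) + (5)·(2/3) = 29/6.
The best pure response is left with expected payoff 20/3.

20/3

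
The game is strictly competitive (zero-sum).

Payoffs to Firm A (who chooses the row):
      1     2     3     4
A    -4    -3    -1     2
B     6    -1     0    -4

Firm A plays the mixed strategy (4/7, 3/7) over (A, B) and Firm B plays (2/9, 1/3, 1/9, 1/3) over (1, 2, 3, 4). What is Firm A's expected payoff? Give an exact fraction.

Against (2/9, 1/3, 1/9, 1/3), each row's expected payoff is A: -4/3; B: -1/3.
Taking the (4/7, 3/7)-weighted average: (4/7)·(-4/3) + (3/7)·(-1/3) = -19/21.

-19/21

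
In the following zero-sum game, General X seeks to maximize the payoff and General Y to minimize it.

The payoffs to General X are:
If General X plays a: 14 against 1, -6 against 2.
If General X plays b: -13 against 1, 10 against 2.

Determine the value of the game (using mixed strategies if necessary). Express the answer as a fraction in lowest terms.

62/43

Row minima are -6 and -13, so General X's maximin is -6; column maxima are 14 and 10, so General Y's minimax is 10. These differ, so the equilibrium is in mixed strategies.
Let General X play a with probability p. General Y is indifferent when 14p − 13(1−p) = −6p + 10(1−p), giving p = 23/43.
Let General Y play 1 with probability q. General X is indifferent when 14q − 6(1−q) = −13q + 10(1−q), giving q = 16/43.
The value is 14·(16/43) + (-6)·(27/43) = 62/43.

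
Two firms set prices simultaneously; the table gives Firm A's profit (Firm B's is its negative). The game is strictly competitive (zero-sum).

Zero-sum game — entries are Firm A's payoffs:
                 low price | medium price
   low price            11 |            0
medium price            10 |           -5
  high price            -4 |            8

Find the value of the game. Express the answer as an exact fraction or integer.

88/23

Row medium price is strictly dominated by row low price, so Firm A never plays it.
The remaining 2×2 game on (low price, high price) × (low price, medium price) has no saddle point. Let Firm A play low price with probability p; indifference gives 11p − 4(1−p) = 8(1−p), so p = 12/23.
Similarly Firm B's optimal q on low price is 8/23, and the value is 11·(8/23) + (0)·(15/23) = 88/23.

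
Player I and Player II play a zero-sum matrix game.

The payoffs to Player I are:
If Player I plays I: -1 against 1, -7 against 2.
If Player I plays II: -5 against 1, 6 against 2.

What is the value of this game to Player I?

-41/17

Row minima are -7 and -5, so Player I's maximin is -5; column maxima are -1 and 6, so Player II's minimax is -1. These differ, so the equilibrium is in mixed strategies.
Let Player I play I with probability p. Player II is indifferent when −p − 5(1−p) = −7p + 6(1−p), giving p = 11/17.
Let Player II play 1 with probability q. Player I is indifferent when −q − 7(1−q) = −5q + 6(1−q), giving q = 13/17.
The value is -1·(13/17) + (-7)·(4/17) = -41/17.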